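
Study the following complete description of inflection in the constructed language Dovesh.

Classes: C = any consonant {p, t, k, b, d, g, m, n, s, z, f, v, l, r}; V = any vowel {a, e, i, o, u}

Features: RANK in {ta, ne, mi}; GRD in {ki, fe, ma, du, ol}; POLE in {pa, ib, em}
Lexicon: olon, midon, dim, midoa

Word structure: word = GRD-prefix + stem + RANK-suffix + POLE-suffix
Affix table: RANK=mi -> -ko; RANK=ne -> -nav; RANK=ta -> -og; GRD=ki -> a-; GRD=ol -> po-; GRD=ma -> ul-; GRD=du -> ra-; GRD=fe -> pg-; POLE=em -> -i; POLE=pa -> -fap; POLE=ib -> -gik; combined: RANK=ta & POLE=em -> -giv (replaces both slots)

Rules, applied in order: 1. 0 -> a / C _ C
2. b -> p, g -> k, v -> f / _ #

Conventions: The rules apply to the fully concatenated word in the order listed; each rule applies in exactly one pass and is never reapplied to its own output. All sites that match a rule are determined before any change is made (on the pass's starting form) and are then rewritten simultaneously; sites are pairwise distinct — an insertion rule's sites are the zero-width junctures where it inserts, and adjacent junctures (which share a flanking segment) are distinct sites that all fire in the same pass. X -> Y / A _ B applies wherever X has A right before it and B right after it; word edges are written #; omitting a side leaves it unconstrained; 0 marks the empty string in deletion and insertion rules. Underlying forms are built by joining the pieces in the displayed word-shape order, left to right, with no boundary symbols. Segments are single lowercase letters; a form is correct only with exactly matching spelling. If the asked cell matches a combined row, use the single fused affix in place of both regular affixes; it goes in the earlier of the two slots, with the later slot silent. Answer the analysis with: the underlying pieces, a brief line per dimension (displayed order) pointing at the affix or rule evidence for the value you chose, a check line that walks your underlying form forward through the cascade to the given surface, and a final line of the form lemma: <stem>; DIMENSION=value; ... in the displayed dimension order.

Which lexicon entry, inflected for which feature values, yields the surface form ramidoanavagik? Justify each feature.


underlying: ra-midoa-nav-gik
RANK=ne - signalled by the affix -nav
GRD=du - signalled by the affix ra-
POLE=ib - signalled by the affix -gik
check: ramidoanavgik -> ramidoanavagik -> ramidoanavagik
lemma: midoa; RANK=ne; GRD=du; POLE=ib


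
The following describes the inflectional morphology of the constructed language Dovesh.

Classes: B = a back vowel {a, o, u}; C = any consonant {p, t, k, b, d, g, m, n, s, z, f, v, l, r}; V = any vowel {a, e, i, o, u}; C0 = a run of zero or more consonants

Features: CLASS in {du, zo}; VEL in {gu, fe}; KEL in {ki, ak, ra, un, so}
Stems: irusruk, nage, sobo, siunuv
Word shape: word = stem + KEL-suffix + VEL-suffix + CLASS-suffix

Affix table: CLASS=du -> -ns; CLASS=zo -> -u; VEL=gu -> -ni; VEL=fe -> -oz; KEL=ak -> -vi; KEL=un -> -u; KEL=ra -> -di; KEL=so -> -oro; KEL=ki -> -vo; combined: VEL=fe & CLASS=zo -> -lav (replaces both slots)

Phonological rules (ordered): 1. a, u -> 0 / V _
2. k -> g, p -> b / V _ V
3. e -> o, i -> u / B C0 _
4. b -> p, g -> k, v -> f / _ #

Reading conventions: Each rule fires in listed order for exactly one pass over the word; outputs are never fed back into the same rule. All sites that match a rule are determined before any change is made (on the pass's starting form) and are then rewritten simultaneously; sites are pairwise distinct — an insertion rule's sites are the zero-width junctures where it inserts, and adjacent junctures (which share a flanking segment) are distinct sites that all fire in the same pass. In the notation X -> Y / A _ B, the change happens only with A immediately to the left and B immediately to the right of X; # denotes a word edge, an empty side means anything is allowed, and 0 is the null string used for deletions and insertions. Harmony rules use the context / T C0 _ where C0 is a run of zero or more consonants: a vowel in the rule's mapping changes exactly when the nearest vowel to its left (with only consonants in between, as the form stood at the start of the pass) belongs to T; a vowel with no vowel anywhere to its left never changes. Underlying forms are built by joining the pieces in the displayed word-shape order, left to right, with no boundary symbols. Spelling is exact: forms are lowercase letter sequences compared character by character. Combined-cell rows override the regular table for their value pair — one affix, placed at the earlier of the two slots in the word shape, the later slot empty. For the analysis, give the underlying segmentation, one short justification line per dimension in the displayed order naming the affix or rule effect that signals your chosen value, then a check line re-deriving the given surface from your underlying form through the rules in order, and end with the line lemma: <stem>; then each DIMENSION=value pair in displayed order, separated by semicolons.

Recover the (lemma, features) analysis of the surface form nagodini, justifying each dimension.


underlying: nage-di-ni-u
CLASS=zo - signalled by the affix -u
VEL=gu - signalled by the affix -ni
KEL=ra - signalled by the affix -di
check: nagediniu -> nagedini -> nagedini -> nagodini -> nagodini
lemma: nage; CLASS=zo; VEL=gu; KEL=ra


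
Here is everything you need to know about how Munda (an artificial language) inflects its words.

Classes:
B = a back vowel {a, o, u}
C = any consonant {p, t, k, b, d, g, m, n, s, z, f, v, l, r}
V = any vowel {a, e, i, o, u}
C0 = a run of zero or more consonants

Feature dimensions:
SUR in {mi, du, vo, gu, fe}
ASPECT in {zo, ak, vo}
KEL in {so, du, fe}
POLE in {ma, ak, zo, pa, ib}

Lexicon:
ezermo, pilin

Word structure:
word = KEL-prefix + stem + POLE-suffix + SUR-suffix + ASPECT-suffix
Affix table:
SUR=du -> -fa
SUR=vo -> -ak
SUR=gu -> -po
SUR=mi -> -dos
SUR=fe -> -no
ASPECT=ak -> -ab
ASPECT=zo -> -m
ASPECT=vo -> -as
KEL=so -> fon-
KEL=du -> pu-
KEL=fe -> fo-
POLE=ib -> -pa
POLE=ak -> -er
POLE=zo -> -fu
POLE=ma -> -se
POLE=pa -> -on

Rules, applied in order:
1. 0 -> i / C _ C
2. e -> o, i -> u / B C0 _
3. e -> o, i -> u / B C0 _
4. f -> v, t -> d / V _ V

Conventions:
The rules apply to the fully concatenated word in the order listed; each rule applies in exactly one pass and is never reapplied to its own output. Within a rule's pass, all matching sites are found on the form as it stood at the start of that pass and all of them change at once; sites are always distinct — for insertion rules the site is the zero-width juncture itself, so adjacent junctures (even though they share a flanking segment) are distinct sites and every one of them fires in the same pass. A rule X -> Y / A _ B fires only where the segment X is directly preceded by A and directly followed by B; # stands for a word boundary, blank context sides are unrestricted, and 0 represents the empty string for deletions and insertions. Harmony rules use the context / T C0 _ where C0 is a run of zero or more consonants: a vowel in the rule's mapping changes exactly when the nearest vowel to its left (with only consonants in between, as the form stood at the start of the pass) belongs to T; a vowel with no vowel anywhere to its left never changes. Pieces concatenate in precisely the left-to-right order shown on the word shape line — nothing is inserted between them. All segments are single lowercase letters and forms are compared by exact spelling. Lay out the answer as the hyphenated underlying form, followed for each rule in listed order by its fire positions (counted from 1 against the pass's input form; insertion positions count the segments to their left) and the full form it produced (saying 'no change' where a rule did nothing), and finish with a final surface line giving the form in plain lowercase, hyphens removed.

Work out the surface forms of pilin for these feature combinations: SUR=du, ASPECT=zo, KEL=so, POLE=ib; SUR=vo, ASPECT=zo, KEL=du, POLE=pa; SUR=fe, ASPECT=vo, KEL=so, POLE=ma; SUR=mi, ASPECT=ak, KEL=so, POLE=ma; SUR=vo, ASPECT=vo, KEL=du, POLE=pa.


cell SUR=du, ASPECT=zo, KEL=so, POLE=ib:
underlying: fon-pilin-pa-fa-m
1. 0 -> i / C _ C: inserts after position(s) 3, 8: fonipilinipafam
2. e -> o, i -> u / B C0 _: fires at position(s) 4: fonupilinipafam
3. e -> o, i -> u / B C0 _: fires at position(s) 6: fonupulinipafam
4. f -> v, t -> d / V _ V: fires at position(s) 13: fonupulinipavam
surface: fonupulinipavam

cell SUR=vo, ASPECT=zo, KEL=du, POLE=pa:
underlying: pu-pilin-on-ak-m
1. 0 -> i / C _ C: inserts after position(s) 11: pupilinonakim
2. e -> o, i -> u / B C0 _: fires at position(s) 4, 12: pupulinonakum
3. e -> o, i -> u / B C0 _: fires at position(s) 6: pupulunonakum
4. f -> v, t -> d / V _ V: no change
surface: pupulunonakum

cell SUR=fe, ASPECT=vo, KEL=so, POLE=ma:
underlying: fon-pilin-se-no-as
1. 0 -> i / C _ C: inserts after position(s) 3, 8: fonipilinisenoas
2. e -> o, i -> u / B C0 _: fires at position(s) 4: fonupilinisenoas
3. e -> o, i -> u / B C0 _: fires at position(s) 6: fonupulinisenoas
4. f -> v, t -> d / V _ V: no change
surface: fonupulinisenoas

cell SUR=mi, ASPECT=ak, KEL=so, POLE=ma:
underlying: fon-pilin-se-dos-ab
1. 0 -> i / C _ C: inserts after position(s) 3, 8: fonipilinisedosab
2. e -> o, i -> u / B C0 _: fires at position(s) 4: fonupilinisedosab
3. e -> o, i -> u / B C0 _: fires at position(s) 6: fonupulinisedosab
4. f -> v, t -> d / V _ V: no change
surface: fonupulinisedosab

cell SUR=vo, ASPECT=vo, KEL=du, POLE=pa:
underlying: pu-pilin-on-ak-as
1. 0 -> i / C _ C: no change
2. e -> o, i -> u / B C0 _: fires at position(s) 4: pupulinonakas
3. e -> o, i -> u / B C0 _: fires at position(s) 6: pupulunonakas
4. f -> v, t -> d / V _ V: no change
surface: pupulunonakas


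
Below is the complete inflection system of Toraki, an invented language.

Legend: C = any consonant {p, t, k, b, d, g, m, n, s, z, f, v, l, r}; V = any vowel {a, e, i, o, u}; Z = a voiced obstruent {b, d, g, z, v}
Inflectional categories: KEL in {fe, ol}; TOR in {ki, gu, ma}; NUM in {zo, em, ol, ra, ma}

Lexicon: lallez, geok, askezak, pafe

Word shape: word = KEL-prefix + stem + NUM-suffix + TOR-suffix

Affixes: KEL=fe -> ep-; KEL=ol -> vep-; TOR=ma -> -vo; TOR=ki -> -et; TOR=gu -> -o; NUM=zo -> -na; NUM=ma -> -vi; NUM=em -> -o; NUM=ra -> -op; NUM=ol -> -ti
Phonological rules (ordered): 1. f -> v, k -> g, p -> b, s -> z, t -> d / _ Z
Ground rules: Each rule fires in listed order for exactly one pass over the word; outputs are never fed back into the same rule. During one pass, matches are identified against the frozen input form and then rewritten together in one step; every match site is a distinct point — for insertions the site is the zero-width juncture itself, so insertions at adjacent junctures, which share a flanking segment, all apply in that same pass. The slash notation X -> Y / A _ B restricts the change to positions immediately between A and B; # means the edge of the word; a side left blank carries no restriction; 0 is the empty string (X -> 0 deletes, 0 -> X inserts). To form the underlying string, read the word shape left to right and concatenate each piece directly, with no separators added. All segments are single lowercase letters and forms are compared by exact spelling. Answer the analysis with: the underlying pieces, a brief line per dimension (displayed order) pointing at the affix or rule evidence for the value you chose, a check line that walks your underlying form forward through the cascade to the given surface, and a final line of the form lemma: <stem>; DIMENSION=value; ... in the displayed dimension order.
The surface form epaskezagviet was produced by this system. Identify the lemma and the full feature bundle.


underlying: ep-askezak-vi-et
KEL=fe - signalled by the affix ep-
TOR=ki - signalled by the affix -et
NUM=ma - signalled by the affix -vi
check: epaskezakviet -> epaskezagviet
lemma: askezak; KEL=fe; TOR=ki; NUM=ma


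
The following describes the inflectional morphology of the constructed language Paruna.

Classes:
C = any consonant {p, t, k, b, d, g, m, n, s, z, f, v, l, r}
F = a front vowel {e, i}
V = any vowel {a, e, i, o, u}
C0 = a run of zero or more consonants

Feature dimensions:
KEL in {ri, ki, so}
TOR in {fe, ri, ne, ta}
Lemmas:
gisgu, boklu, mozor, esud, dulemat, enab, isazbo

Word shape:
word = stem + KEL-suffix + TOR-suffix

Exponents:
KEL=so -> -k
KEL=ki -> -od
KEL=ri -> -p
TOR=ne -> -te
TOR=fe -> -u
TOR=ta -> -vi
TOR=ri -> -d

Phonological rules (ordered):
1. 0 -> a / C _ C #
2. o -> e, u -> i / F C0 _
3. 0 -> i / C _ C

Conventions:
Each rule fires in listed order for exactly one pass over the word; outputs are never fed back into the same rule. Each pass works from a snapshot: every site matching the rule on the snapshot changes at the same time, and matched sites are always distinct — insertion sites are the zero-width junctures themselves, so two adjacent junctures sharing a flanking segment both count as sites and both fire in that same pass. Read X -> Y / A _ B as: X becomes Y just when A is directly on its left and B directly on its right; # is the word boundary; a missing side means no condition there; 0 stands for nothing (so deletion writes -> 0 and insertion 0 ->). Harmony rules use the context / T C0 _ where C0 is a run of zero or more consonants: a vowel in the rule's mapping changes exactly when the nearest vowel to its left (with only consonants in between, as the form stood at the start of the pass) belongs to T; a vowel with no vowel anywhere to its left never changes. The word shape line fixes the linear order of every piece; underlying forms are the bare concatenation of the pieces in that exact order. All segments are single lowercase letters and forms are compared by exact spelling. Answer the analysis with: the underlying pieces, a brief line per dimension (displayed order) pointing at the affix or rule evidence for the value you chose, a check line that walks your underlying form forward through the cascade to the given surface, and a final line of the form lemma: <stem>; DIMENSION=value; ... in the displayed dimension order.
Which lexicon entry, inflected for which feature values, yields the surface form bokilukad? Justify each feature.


underlying: boklu-k-d
KEL=so - signalled by the affix -k
TOR=ri - signalled by the affix -d
check: boklukd -> boklukad -> boklukad -> bokilukad
lemma: boklu; KEL=so; TOR=ri


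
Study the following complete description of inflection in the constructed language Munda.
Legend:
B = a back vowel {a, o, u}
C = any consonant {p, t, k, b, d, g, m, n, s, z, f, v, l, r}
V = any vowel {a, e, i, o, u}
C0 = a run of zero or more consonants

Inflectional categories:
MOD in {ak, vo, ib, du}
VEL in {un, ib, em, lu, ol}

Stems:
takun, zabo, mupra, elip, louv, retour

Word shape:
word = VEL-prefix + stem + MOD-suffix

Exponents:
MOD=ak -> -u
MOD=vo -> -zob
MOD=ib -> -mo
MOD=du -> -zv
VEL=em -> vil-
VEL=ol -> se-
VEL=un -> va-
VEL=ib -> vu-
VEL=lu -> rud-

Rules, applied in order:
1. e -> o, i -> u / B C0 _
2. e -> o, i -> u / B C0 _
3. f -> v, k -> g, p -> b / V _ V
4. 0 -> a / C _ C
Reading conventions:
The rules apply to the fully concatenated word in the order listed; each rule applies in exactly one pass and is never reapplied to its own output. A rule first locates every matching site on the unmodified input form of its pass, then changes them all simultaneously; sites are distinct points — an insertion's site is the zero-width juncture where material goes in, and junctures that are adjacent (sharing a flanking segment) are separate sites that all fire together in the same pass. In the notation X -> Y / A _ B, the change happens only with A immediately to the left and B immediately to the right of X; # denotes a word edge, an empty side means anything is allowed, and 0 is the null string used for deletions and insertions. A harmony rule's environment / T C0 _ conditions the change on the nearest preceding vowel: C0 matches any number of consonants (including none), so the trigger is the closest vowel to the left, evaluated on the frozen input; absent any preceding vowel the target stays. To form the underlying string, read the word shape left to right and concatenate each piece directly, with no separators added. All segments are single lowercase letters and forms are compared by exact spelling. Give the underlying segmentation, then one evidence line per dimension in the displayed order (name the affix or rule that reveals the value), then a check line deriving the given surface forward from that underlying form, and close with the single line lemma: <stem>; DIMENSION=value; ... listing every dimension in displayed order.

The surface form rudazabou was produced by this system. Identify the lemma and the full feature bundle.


underlying: rud-zabo-u
MOD=ak - signalled by the affix -u
VEL=lu - signalled by the affix rud-
check: rudzabou -> rudzabou -> rudzabou -> rudzabou -> rudazabou
lemma: zabo; MOD=ak; VEL=lu


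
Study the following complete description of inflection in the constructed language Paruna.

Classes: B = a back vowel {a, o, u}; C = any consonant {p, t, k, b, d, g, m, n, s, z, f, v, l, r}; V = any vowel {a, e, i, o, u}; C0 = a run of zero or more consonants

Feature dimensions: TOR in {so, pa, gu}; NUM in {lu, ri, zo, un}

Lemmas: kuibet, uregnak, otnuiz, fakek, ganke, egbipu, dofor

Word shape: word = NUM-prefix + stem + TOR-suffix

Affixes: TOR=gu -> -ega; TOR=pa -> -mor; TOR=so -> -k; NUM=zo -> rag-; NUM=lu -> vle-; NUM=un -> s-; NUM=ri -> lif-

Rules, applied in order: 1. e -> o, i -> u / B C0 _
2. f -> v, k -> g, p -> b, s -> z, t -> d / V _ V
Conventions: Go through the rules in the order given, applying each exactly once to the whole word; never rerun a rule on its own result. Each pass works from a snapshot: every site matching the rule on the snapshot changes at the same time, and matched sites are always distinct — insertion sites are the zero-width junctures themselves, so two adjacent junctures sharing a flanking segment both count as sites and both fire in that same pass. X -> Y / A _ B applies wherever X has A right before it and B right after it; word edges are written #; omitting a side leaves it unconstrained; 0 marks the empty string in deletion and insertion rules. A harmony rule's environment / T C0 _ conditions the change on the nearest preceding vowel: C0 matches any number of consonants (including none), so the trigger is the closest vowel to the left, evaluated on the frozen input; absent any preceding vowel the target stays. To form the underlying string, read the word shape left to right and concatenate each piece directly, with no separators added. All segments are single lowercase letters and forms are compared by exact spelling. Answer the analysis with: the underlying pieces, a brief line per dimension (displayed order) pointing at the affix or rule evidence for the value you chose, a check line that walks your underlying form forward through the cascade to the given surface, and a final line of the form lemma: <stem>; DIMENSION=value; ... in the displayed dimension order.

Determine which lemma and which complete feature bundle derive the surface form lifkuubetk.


underlying: lif-kuibet-k
TOR=so - signalled by the affix -k
NUM=ri - signalled by the affix lif-
check: lifkuibetk -> lifkuubetk -> lifkuubetk
lemma: kuibet; TOR=so; NUM=ri


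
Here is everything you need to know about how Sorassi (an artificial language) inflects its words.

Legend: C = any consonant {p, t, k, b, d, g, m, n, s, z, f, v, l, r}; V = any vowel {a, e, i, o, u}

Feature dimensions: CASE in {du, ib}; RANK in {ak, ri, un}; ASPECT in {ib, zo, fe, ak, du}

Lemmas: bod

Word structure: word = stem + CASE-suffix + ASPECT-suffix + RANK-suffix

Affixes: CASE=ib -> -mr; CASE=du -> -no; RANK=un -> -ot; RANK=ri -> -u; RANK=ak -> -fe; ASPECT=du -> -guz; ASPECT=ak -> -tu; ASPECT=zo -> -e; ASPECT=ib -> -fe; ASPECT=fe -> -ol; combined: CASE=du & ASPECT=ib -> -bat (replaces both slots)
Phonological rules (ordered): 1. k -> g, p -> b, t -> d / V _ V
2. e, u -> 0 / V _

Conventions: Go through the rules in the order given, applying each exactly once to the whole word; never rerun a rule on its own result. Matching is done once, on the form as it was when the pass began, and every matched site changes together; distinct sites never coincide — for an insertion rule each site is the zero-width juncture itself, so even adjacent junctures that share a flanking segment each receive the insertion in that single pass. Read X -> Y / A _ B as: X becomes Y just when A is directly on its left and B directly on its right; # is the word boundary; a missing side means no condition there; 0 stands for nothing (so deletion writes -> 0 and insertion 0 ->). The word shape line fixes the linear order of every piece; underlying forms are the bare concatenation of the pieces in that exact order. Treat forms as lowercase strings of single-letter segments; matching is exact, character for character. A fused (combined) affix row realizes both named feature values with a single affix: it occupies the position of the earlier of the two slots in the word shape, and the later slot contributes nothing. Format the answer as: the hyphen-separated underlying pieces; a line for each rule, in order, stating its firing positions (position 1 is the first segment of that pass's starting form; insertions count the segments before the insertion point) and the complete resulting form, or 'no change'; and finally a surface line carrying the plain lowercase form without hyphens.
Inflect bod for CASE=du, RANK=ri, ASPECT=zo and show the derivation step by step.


underlying: bod-no-e-u
1. k -> g, p -> b, t -> d / V _ V: no change
2. e, u -> 0 / V _: fires at position(s) 6, 7: bodno
surface: bodno


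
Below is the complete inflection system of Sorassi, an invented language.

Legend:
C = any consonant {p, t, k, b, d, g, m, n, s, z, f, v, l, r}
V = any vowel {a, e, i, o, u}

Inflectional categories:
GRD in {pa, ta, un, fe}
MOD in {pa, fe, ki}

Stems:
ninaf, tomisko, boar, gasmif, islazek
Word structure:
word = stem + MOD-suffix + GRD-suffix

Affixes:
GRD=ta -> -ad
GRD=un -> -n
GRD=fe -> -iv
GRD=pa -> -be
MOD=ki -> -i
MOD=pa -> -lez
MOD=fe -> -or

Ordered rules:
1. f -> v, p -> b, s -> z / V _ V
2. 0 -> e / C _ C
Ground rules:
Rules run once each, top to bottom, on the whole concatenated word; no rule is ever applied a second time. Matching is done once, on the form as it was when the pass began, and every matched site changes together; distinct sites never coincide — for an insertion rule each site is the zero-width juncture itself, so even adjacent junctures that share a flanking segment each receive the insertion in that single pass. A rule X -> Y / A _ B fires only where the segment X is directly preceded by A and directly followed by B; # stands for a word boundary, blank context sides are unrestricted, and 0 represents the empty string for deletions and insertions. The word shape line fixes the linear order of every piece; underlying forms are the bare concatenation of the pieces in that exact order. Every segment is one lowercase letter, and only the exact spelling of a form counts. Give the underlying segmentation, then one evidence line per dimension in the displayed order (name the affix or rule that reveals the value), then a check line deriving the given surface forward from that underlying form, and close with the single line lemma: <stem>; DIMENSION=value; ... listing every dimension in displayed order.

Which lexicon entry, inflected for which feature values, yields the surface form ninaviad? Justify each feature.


underlying: ninaf-i-ad
GRD=ta - signalled by the affix -ad
MOD=ki - signalled by the affix -i
check: ninafiad -> ninaviad -> ninaviad
lemma: ninaf; GRD=ta; MOD=ki


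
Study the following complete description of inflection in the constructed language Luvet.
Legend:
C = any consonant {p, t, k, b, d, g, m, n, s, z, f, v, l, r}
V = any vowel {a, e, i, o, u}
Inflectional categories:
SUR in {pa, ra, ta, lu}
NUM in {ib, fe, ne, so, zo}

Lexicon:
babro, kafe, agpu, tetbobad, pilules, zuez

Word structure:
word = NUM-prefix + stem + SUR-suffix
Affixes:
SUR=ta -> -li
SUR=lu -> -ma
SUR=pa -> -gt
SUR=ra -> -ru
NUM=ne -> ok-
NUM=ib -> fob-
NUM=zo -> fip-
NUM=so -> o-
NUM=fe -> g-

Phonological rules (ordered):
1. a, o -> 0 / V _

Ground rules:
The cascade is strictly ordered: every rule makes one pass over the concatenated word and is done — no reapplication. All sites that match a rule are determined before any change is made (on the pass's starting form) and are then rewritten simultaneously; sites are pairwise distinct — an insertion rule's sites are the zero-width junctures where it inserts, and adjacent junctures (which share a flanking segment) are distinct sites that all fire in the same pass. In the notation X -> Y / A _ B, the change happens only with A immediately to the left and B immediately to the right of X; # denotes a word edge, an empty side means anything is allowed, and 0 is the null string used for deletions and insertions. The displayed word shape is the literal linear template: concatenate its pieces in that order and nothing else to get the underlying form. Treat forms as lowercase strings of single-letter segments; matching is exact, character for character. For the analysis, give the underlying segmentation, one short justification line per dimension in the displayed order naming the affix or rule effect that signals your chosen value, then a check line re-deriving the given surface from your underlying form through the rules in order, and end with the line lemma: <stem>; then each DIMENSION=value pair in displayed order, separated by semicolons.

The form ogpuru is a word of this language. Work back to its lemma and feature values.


underlying: o-agpu-ru
SUR=ra - signalled by the affix -ru
NUM=so - signalled by the affix o-
check: oagpuru -> ogpuru
lemma: agpu; SUR=ra; NUM=so


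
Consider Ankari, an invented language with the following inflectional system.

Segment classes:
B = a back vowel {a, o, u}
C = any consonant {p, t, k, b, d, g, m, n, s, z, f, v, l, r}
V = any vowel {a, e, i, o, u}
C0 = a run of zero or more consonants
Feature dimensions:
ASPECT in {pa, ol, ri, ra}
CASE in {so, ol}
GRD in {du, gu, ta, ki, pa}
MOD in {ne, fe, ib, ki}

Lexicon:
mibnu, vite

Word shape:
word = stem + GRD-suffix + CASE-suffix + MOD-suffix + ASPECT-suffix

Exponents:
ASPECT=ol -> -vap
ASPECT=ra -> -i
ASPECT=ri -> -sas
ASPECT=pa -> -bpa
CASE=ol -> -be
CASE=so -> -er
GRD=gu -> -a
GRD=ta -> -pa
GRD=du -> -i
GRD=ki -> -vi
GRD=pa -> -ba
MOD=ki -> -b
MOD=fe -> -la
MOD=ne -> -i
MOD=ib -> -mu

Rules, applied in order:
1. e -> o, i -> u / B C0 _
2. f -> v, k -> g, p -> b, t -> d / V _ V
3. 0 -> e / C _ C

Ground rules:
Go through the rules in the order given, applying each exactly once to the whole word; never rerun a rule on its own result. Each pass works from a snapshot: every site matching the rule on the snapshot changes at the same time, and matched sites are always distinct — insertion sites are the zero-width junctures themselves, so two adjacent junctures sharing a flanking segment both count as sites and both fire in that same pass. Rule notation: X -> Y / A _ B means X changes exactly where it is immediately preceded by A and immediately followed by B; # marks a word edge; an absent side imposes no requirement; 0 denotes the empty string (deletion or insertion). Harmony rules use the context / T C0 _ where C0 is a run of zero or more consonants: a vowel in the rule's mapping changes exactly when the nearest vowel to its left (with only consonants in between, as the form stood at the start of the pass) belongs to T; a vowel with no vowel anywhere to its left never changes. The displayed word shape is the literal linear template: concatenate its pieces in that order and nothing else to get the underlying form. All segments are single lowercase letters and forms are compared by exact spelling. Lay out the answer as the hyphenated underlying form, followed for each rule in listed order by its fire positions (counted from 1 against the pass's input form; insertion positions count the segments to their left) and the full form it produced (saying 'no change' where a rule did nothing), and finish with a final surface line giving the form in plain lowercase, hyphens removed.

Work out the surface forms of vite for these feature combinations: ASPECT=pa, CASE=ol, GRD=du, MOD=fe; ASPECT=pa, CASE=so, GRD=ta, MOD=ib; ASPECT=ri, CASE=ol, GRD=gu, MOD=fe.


cell ASPECT=pa, CASE=ol, GRD=du, MOD=fe:
underlying: vite-i-be-la-bpa
1. e -> o, i -> u / B C0 _: no change
2. f -> v, k -> g, p -> b, t -> d / V _ V: fires at position(s) 3: videibelabpa
3. 0 -> e / C _ C: inserts after position(s) 10: videibelabepa
surface: videibelabepa

cell ASPECT=pa, CASE=so, GRD=ta, MOD=ib:
underlying: vite-pa-er-mu-bpa
1. e -> o, i -> u / B C0 _: fires at position(s) 7: vitepaormubpa
2. f -> v, k -> g, p -> b, t -> d / V _ V: fires at position(s) 3, 5: videbaormubpa
3. 0 -> e / C _ C: inserts after position(s) 8, 11: videbaoremubepa
surface: videbaoremubepa

cell ASPECT=ri, CASE=ol, GRD=gu, MOD=fe:
underlying: vite-a-be-la-sas
1. e -> o, i -> u / B C0 _: fires at position(s) 7: viteabolasas
2. f -> v, k -> g, p -> b, t -> d / V _ V: fires at position(s) 3: videabolasas
3. 0 -> e / C _ C: no change
surface: videabolasas


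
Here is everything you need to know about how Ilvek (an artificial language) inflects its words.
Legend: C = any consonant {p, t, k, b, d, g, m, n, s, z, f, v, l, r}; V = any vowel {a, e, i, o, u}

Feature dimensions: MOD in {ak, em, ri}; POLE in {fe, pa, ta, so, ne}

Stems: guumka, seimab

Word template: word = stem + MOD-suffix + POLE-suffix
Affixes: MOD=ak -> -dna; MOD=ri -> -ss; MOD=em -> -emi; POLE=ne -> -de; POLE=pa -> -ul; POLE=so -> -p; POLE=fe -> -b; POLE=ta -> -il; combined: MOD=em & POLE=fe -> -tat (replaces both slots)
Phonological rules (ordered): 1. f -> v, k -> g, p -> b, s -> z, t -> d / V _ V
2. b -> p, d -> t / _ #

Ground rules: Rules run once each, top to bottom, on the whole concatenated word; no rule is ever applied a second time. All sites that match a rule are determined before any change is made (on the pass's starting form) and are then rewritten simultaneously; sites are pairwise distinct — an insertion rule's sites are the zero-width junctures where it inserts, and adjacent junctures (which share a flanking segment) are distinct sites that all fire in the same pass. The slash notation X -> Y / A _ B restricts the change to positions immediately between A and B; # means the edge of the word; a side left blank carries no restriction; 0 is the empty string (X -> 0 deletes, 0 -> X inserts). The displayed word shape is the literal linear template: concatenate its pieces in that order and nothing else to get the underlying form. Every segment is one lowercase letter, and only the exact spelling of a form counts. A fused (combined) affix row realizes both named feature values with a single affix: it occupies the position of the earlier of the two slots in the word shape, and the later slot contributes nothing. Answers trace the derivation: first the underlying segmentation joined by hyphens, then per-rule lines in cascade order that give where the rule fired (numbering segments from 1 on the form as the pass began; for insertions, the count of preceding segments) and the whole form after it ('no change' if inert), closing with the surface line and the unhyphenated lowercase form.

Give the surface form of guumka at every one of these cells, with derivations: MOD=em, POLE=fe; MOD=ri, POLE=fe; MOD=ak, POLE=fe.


cell MOD=em, POLE=fe:
underlying: guumka-tat
1. f -> v, k -> g, p -> b, s -> z, t -> d / V _ V: fires at position(s) 7: guumkadat
2. b -> p, d -> t / _ #: no change
surface: guumkadat

cell MOD=ri, POLE=fe:
underlying: guumka-ss-b
1. f -> v, k -> g, p -> b, s -> z, t -> d / V _ V: no change
2. b -> p, d -> t / _ #: fires at position(s) 9: guumkassp
surface: guumkassp

cell MOD=ak, POLE=fe:
underlying: guumka-dna-b
1. f -> v, k -> g, p -> b, s -> z, t -> d / V _ V: no change
2. b -> p, d -> t / _ #: fires at position(s) 10: guumkadnap
surface: guumkadnap


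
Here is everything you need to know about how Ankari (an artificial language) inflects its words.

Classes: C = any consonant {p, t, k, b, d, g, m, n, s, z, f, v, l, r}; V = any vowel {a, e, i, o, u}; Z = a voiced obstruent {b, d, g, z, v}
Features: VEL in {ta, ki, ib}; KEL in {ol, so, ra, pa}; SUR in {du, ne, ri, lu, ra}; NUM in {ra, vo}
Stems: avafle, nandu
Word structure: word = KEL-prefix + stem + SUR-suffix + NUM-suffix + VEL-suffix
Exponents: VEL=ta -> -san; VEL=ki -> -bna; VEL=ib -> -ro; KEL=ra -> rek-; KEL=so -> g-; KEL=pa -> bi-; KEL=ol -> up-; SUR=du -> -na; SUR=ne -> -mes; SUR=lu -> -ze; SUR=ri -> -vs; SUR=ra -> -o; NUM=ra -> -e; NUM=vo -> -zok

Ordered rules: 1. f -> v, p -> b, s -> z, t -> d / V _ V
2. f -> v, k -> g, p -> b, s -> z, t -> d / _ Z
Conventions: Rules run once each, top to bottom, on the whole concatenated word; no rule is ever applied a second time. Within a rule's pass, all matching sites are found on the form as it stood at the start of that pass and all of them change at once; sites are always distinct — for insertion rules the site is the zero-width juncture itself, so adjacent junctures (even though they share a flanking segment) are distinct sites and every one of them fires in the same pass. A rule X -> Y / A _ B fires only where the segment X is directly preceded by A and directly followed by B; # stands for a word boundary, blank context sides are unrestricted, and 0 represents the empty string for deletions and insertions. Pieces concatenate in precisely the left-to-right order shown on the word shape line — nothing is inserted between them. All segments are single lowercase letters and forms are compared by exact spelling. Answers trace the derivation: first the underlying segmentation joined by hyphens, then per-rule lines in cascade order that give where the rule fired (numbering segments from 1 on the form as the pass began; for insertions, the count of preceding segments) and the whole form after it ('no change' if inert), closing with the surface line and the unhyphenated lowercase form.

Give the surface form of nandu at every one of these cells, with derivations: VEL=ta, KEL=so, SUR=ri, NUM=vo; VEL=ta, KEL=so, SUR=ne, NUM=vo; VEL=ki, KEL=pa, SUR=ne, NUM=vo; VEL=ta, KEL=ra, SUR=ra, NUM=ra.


cell VEL=ta, KEL=so, SUR=ri, NUM=vo:
underlying: g-nandu-vs-zok-san
1. f -> v, p -> b, s -> z, t -> d / V _ V: no change
2. f -> v, k -> g, p -> b, s -> z, t -> d / _ Z: fires at position(s) 8: gnanduvzzoksan
surface: gnanduvzzoksan

cell VEL=ta, KEL=so, SUR=ne, NUM=vo:
underlying: g-nandu-mes-zok-san
1. f -> v, p -> b, s -> z, t -> d / V _ V: no change
2. f -> v, k -> g, p -> b, s -> z, t -> d / _ Z: fires at position(s) 9: gnandumezzoksan
surface: gnandumezzoksan

cell VEL=ki, KEL=pa, SUR=ne, NUM=vo:
underlying: bi-nandu-mes-zok-bna
1. f -> v, p -> b, s -> z, t -> d / V _ V: no change
2. f -> v, k -> g, p -> b, s -> z, t -> d / _ Z: fires at position(s) 10, 13: binandumezzogbna
surface: binandumezzogbna

cell VEL=ta, KEL=ra, SUR=ra, NUM=ra:
underlying: rek-nandu-o-e-san
1. f -> v, p -> b, s -> z, t -> d / V _ V: fires at position(s) 11: reknanduoezan
2. f -> v, k -> g, p -> b, s -> z, t -> d / _ Z: no change
surface: reknanduoezan


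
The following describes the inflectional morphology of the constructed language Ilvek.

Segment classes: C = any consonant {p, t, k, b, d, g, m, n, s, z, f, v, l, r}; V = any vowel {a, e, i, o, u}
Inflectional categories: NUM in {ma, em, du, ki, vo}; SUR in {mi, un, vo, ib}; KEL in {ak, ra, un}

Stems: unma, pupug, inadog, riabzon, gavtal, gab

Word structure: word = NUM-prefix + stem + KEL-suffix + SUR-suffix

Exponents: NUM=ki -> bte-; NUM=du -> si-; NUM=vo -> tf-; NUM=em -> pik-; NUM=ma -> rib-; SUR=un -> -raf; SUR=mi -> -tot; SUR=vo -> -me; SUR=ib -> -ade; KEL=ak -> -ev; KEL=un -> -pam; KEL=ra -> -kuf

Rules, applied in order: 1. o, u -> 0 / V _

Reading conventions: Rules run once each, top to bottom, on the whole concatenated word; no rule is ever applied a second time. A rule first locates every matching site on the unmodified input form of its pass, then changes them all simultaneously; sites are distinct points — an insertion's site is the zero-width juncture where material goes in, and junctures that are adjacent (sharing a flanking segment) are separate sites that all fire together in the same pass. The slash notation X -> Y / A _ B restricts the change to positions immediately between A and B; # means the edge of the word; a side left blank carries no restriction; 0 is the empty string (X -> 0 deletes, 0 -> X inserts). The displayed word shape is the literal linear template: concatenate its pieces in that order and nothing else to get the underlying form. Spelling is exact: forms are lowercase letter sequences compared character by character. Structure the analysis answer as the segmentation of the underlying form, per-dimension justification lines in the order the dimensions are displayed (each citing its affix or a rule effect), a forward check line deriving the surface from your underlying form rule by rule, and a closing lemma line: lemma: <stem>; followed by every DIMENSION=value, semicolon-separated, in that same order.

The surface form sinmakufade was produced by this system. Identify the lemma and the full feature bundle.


underlying: si-unma-kuf-ade
NUM=du - signalled by the affix si-
SUR=ib - signalled by the affix -ade
KEL=ra - signalled by the affix -kuf
check: siunmakufade -> sinmakufade
lemma: unma; NUM=du; SUR=ib; KEL=ra


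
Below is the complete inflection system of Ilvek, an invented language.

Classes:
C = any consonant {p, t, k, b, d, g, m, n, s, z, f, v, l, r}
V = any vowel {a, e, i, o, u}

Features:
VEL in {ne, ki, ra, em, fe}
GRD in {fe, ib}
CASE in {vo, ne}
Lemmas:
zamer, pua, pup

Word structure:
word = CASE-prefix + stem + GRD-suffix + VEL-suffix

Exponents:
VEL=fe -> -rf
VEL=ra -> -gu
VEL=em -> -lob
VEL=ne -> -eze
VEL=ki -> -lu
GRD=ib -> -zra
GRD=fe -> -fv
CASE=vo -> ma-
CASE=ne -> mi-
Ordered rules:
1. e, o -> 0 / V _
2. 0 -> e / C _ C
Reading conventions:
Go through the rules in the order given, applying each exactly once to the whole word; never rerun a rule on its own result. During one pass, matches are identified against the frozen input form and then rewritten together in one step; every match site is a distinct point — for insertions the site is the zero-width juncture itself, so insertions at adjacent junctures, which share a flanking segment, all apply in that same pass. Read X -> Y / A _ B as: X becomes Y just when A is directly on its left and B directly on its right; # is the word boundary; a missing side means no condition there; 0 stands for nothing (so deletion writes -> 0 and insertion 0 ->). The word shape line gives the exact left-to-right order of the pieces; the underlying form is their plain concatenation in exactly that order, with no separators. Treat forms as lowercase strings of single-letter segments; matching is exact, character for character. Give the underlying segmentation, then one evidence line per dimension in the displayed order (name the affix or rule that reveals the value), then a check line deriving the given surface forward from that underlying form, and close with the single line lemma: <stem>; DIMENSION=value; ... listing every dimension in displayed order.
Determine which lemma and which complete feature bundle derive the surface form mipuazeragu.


underlying: mi-pua-zra-gu
VEL=ra - signalled by the affix -gu
GRD=ib - signalled by the affix -zra
CASE=ne - signalled by the affix mi-
check: mipuazragu -> mipuazragu -> mipuazeragu
lemma: pua; VEL=ra; GRD=ib; CASE=ne


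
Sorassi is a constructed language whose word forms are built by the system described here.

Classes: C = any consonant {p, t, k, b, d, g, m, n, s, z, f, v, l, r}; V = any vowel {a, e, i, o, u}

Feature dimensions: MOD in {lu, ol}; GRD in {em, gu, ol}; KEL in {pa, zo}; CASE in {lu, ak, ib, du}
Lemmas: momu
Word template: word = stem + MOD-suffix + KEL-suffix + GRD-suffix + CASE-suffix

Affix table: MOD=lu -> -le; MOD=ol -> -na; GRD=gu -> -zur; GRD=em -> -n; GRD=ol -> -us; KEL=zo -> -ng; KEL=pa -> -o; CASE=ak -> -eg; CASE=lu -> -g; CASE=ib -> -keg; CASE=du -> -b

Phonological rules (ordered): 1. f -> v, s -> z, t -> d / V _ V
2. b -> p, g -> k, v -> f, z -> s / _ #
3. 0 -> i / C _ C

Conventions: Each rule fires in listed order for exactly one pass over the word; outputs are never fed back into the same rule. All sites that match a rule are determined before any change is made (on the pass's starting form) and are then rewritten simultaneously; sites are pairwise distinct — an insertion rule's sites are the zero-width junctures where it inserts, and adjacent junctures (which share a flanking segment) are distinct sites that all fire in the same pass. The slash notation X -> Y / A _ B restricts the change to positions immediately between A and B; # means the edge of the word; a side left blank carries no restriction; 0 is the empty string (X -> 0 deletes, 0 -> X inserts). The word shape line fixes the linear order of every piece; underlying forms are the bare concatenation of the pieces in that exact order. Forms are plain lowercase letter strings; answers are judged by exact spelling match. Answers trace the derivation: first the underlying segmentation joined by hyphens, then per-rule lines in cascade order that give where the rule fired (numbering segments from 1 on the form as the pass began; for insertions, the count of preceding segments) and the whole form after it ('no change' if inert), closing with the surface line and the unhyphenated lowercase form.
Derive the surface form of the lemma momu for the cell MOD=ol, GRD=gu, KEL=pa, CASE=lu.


underlying: momu-na-o-zur-g
1. f -> v, s -> z, t -> d / V _ V: no change
2. b -> p, g -> k, v -> f, z -> s / _ #: fires at position(s) 11: momunaozurk
3. 0 -> i / C _ C: inserts after position(s) 10: momunaozurik
surface: momunaozurik
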